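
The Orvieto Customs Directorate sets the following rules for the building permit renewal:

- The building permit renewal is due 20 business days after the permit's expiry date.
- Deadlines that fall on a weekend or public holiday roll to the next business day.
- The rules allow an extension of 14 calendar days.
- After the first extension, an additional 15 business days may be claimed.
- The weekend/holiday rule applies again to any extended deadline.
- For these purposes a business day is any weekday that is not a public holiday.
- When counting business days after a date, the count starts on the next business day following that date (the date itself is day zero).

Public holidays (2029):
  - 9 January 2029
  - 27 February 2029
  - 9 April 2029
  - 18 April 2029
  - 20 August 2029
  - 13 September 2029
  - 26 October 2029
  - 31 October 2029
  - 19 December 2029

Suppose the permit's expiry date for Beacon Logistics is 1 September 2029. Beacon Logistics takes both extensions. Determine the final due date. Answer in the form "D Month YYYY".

20 business days after 1 September 2029, excluding weekends and holidays, is 1 October 2029.
1 October 2029 (Monday) is already a business day.
The 14-calendar-day extension moves the deadline from 1 October 2029 to 15 October 2029.
15 October 2029 falls on a Monday, which is a business day, so no adjustment is needed.
Counting 15 further business days from 15 October 2029 reaches 7 November 2029.
Since 7 November 2029 is a Wednesday and not a holiday, the date is unchanged.
The final due date is 7 November 2029.

7 November 2029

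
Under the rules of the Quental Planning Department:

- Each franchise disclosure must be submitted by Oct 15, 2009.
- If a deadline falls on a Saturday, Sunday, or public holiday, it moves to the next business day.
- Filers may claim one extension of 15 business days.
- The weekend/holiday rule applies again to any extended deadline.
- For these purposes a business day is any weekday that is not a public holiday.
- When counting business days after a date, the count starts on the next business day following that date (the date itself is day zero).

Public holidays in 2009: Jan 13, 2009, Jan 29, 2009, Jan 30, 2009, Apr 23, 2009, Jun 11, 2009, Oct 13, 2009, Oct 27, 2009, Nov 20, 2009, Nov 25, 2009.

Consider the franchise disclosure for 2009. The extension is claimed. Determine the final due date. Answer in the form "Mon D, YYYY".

Nov 6, 2009

The statutory due date is Oct 15, 2009.
Since Oct 15, 2009 is a Thursday and not a holiday, the date is unchanged.
Applying the 15-business-day extension: 15 business days after Oct 15, 2009 is Nov 6, 2009.
Nov 6, 2009 is a Friday and not a listed holiday, so it stands.
So the filing is due Nov 6, 2009.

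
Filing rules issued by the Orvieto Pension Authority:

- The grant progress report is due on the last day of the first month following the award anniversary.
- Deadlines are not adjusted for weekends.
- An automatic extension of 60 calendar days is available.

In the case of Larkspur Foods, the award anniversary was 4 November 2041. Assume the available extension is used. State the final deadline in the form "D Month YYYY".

The first month after 4 November 2041 is December 2041, whose last day is 31 December 2041.
31 December 2041 is a Tuesday; no weekend or holiday adjustment applies.
Add the 60 calendar-day extension to 31 December 2041: 1 March 2042.
1 March 2042 falls on a Saturday. The rules make no weekend/holiday allowance, so it remains 1 March 2042.
Final deadline: 1 March 2042.

1 March 2042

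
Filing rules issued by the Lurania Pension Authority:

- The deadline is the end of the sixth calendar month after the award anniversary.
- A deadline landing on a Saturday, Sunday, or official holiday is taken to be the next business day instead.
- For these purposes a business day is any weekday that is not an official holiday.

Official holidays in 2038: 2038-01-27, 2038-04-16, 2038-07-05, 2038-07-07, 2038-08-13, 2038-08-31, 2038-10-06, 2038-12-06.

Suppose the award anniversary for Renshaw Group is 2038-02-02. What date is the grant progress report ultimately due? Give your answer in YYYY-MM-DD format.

2038-09-01

The sixth month after 2038-02-02 is August 2038, whose last day is 2038-08-31.
Because 2038-08-31 is a listed holiday, the deadline becomes 2038-09-01 (Wednesday).
Deadline: 2038-09-01.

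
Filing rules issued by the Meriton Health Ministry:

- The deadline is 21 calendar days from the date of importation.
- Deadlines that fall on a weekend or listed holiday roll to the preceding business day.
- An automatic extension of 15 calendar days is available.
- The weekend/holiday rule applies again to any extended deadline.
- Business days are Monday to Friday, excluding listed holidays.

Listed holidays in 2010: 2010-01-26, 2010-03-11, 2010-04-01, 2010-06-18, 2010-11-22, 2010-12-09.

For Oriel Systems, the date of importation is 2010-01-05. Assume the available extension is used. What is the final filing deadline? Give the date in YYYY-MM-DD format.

2010-02-09

From 2010-01-05, 21 calendar days later is 2010-01-26.
2010-01-26 falls on a listed holiday. Rolling to the preceding business day gives 2010-01-25, a Monday.
With the 15-day extension, 2010-01-25 becomes 2010-02-09.
2010-02-09 is a Tuesday and not a listed holiday, so it stands.
The final due date is 2010-02-09.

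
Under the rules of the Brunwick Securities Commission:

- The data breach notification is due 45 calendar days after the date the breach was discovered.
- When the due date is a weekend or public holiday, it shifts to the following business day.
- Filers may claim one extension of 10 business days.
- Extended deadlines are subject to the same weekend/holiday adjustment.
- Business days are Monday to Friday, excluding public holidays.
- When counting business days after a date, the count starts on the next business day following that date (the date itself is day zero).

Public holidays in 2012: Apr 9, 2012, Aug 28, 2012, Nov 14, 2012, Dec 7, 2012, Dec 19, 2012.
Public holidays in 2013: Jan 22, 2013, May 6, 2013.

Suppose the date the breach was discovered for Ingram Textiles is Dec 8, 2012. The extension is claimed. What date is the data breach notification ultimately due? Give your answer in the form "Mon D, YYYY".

45 calendar days after Dec 8, 2012 is Jan 22, 2013.
Jan 22, 2013 falls on a listed holiday. Rolling to the next business day gives Jan 23, 2013, a Wednesday.
The 10-business-day extension runs from Jan 23, 2013 to Feb 6, 2013.
Since Feb 6, 2013 is a Wednesday and not a holiday, the date is unchanged.
The final due date is Feb 6, 2013.

Feb 6, 2013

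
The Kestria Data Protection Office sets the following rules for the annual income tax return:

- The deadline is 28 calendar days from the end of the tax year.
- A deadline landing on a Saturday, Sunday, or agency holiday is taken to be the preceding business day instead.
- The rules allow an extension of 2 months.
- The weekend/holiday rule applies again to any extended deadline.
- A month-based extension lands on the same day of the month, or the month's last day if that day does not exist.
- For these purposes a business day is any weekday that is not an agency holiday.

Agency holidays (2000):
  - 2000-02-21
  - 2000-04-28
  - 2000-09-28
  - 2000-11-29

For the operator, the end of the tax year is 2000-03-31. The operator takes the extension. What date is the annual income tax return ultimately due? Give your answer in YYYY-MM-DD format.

2000-06-27

Trigger date 2000-03-31 + 28 calendar days = 2000-04-28.
2000-04-28 falls on a listed holiday. Rolling to the preceding business day gives 2000-04-27, a Thursday.
Add 2 months to 2000-04-27: 2000-06-27.
2000-06-27 (Tuesday) is already a business day.
Final deadline: 2000-06-27.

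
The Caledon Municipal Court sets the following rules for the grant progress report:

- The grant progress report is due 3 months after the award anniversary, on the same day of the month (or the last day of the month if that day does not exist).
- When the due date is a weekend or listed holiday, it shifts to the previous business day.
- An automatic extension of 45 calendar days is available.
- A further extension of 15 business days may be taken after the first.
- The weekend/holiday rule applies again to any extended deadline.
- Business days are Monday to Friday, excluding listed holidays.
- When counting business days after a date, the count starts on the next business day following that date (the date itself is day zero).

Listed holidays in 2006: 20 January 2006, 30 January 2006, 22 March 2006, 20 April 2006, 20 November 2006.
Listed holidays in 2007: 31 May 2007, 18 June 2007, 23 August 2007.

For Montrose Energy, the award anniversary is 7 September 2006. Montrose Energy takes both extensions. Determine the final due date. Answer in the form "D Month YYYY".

9 February 2007

Moving 3 months forward from 7 September 2006 on the corresponding day gives 7 December 2006.
Since 7 December 2006 is a Thursday and not a holiday, the date is unchanged.
With the 45-day extension, 7 December 2006 becomes 21 January 2007.
21 January 2007 is a Sunday, so it moves to the preceding business day, 19 January 2007 (Friday).
Applying the 15-business-day extension: 15 business days after 19 January 2007 is 9 February 2007.
Since 9 February 2007 is a Friday and not a holiday, the date is unchanged.
Final deadline: 9 February 2007.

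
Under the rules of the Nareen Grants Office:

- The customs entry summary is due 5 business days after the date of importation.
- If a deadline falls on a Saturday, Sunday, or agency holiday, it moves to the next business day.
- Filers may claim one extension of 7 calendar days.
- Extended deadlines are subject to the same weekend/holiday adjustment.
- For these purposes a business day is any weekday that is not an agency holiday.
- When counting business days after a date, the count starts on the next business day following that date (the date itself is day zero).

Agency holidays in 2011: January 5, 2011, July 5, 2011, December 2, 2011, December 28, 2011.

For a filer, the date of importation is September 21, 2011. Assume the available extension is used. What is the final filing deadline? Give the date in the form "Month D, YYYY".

October 5, 2011

Counting 5 business days after September 21, 2011 (skipping weekends and listed holidays) reaches September 28, 2011.
September 28, 2011 (Wednesday) is already a business day.
Applying the 7-calendar-day extension: September 28, 2011 + 7 days = October 5, 2011.
October 5, 2011 is a Wednesday and not a listed holiday, so it stands.
Deadline: October 5, 2011.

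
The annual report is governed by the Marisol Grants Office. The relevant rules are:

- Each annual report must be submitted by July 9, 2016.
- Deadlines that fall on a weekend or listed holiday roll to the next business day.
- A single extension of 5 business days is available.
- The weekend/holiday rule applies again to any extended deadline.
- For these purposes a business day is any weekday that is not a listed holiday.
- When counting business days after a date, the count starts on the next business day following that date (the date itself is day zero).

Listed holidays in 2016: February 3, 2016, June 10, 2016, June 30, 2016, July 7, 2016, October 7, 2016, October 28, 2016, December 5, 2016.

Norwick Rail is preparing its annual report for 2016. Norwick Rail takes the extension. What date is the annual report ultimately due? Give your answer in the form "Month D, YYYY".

July 18, 2016

The statutory due date is July 9, 2016.
July 9, 2016 is a Saturday, so it moves to the next business day, July 11, 2016 (Monday).
The 5-business-day extension runs from July 11, 2016 to July 18, 2016.
July 18, 2016 is a Monday and not a listed holiday, so it stands.
Final deadline: July 18, 2016.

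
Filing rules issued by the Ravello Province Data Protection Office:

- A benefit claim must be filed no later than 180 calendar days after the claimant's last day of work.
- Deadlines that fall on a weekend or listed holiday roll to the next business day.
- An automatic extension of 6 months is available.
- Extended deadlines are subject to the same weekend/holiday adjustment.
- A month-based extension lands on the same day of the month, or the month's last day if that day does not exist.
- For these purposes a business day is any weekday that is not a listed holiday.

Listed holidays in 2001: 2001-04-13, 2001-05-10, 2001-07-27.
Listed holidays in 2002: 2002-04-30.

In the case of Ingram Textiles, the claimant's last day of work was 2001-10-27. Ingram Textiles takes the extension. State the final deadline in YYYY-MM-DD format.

Trigger date 2001-10-27 + 180 calendar days = 2002-04-25.
2002-04-25 falls on a Thursday, which is a business day, so no adjustment is needed.
The 6 months extension carries 2002-04-25 to 2002-10-25.
Since 2002-10-25 is a Friday and not a holiday, the date is unchanged.
Deadline: 2002-10-25.

2002-10-25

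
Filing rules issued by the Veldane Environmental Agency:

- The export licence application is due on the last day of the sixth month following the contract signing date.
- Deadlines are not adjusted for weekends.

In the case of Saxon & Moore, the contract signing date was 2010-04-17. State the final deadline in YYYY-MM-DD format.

6 months after 2010-04-17 falls in October 2010; the last day of that month is 2010-10-31.
No adjustment is made for weekends or holidays, so 2010-10-31 stands.
Final deadline: 2010-10-31.

2010-10-31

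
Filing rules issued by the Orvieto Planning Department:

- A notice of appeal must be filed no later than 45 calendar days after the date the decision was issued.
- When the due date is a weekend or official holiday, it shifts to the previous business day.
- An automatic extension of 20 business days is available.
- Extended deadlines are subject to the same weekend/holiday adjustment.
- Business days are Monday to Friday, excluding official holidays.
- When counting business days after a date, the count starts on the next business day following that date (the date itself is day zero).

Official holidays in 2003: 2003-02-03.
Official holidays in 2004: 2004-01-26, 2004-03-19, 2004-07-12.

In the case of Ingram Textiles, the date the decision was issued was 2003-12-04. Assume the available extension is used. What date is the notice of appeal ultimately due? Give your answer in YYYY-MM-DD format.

From 2003-12-04, 45 calendar days later is 2004-01-18.
2004-01-18 is a Sunday, so it moves to the preceding business day, 2004-01-16 (Friday).
Counting 20 further business days from 2004-01-16 reaches 2004-02-16.
2004-02-16 is a Monday and not a listed holiday, so it stands.
Final deadline: 2004-02-16.

2004-02-16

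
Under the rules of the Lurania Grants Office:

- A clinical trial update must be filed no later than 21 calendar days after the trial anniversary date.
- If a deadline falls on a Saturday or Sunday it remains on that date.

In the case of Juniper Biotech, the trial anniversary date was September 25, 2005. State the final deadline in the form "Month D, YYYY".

Adding 21 calendar days to September 25, 2005 gives October 16, 2005.
October 16, 2005 is a Sunday; no weekend or holiday adjustment applies.
Final deadline: October 16, 2005.

October 16, 2005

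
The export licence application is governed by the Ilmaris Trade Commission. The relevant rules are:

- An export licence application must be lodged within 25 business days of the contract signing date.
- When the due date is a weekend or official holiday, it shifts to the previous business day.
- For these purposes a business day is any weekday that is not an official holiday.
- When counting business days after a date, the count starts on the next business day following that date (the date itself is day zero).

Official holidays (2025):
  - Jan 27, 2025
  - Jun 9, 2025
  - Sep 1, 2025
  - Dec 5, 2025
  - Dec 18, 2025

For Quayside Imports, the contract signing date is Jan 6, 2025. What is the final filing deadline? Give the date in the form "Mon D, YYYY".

Feb 11, 2025

25 business days after Jan 6, 2025, excluding weekends and holidays, is Feb 11, 2025.
Since Feb 11, 2025 is a Tuesday and not a holiday, the date is unchanged.
The final due date is Feb 11, 2025.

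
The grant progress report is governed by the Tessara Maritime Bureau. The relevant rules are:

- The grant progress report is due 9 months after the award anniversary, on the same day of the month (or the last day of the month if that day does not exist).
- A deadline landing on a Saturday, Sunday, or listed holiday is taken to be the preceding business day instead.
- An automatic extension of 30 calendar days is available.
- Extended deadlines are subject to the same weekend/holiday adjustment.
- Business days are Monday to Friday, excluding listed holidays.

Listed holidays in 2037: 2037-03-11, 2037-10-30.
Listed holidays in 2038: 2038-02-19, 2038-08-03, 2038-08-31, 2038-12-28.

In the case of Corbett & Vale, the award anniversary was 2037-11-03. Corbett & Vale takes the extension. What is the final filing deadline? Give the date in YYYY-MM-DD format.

2038-09-01

9 months from 2037-11-03 is 2038-08-03.
Because 2038-08-03 is a listed holiday, the deadline becomes 2038-08-02 (Monday).
Add the 30 calendar-day extension to 2038-08-02: 2038-09-01.
2038-09-01 is a Wednesday and not a listed holiday, so it stands.
Final deadline: 2038-09-01.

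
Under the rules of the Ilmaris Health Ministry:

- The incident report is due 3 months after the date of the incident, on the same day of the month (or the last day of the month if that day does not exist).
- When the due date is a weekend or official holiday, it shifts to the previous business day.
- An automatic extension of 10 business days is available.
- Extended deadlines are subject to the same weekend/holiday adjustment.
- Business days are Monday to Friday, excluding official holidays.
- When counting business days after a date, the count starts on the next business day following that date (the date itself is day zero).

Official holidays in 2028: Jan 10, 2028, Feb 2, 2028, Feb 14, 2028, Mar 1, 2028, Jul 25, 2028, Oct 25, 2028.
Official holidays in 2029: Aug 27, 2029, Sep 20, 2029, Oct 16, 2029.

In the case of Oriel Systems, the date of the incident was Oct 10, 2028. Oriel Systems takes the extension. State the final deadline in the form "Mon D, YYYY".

3 months from Oct 10, 2028 is Jan 10, 2029.
Jan 10, 2029 is a Wednesday and not a listed holiday, so it stands.
Counting 10 further business days from Jan 10, 2029 reaches Jan 24, 2029.
Jan 24, 2029 is a Wednesday and not a listed holiday, so it stands.
So the filing is due Jan 24, 2029.

Jan 24, 2029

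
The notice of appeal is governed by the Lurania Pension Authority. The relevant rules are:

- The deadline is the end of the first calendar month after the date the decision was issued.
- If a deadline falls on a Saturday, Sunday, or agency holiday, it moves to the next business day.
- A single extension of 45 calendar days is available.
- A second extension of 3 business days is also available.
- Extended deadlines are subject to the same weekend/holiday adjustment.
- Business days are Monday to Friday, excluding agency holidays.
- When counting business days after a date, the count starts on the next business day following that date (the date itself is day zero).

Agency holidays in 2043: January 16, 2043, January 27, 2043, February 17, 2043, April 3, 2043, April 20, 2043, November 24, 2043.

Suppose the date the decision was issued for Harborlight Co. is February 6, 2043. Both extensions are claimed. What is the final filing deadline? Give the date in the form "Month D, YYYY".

May 20, 2043

1 month after February 6, 2043 is March 2043; that month ends on March 31, 2043.
March 31, 2043 falls on a Tuesday, which is a business day, so no adjustment is needed.
Add the 45 calendar-day extension to March 31, 2043: May 15, 2043.
May 15, 2043 is a Friday and not a listed holiday, so it stands.
The 3-business-day extension runs from May 15, 2043 to May 20, 2043.
Since May 20, 2043 is a Wednesday and not a holiday, the date is unchanged.
Deadline: May 20, 2043.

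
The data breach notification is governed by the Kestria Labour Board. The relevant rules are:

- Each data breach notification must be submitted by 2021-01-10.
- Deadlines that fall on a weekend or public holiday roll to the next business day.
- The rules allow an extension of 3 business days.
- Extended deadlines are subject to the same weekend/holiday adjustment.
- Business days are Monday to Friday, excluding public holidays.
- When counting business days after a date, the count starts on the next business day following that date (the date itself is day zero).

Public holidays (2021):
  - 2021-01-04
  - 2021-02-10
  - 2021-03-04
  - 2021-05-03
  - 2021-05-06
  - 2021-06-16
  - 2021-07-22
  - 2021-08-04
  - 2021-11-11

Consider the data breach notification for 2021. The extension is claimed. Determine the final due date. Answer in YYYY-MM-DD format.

2021-01-14

Start from the fixed due date, 2021-01-10.
2021-01-10 falls on a Sunday. Rolling to the next business day gives 2021-01-11, a Monday.
Counting 3 further business days from 2021-01-11 reaches 2021-01-14.
2021-01-14 (Thursday) is already a business day.
Deadline: 2021-01-14.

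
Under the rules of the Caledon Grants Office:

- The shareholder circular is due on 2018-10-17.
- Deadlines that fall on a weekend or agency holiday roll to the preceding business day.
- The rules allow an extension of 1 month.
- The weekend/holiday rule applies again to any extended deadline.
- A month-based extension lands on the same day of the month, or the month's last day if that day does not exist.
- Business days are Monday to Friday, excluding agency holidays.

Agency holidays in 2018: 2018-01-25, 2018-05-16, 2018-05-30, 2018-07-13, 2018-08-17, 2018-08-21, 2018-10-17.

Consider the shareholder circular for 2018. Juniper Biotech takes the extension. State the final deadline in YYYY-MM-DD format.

The statutory due date is 2018-10-17.
2018-10-17 is a listed holiday; the preceding business day is 2018-10-16 (Tuesday).
Add 1 month to 2018-10-16: 2018-11-16.
2018-11-16 is a Friday and not a listed holiday, so it stands.
The final due date is 2018-11-16.

2018-11-16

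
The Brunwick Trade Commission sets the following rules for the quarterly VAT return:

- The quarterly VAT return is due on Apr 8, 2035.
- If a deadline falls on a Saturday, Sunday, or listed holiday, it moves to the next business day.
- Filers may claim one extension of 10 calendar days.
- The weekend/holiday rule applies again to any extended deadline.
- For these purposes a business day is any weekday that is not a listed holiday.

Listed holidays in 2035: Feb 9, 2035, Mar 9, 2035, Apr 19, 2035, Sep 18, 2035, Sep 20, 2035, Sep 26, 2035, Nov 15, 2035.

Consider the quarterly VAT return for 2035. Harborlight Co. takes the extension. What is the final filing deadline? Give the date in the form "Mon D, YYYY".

Apr 20, 2035

The stated deadline is Apr 8, 2035.
Apr 8, 2035 is a Sunday; the next business day is Apr 9, 2035 (Monday).
Applying the 10-calendar-day extension: Apr 9, 2035 + 10 days = Apr 19, 2035.
Because Apr 19, 2035 is a listed holiday, the deadline becomes Apr 20, 2035 (Friday).
The final due date is Apr 20, 2035.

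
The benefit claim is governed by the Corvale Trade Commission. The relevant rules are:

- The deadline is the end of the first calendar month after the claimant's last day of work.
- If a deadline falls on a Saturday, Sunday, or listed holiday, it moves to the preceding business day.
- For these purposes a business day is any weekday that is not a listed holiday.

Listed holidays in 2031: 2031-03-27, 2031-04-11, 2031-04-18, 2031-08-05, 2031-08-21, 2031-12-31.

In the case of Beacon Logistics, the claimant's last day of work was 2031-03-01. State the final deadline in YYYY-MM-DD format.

1 month after 2031-03-01 falls in April 2031; the last day of that month is 2031-04-30.
2031-04-30 falls on a Wednesday, which is a business day, so no adjustment is needed.
So the filing is due 2031-04-30.

2031-04-30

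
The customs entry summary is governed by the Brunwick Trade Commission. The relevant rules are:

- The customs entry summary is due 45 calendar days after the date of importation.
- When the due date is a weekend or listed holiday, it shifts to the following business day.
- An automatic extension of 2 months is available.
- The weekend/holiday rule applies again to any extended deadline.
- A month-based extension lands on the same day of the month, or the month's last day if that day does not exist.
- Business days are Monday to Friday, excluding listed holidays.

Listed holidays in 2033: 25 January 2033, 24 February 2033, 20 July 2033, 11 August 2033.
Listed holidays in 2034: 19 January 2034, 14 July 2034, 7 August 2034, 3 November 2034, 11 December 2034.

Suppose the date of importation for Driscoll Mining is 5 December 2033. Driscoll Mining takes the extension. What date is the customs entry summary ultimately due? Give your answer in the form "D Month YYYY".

45 calendar days after 5 December 2033 is 19 January 2034.
19 January 2034 is a listed holiday, so it moves to the next business day, 20 January 2034 (Friday).
Add 2 months to 20 January 2034: 20 March 2034.
20 March 2034 is a Monday and not a listed holiday, so it stands.
So the filing is due 20 March 2034.

20 March 2034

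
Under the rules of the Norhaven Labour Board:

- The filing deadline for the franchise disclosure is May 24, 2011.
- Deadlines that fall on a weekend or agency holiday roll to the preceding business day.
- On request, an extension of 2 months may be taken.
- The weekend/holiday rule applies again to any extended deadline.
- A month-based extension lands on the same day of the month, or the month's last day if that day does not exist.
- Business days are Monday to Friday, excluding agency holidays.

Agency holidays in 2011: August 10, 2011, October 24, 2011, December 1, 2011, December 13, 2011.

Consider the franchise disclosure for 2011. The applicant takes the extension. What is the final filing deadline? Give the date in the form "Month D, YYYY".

July 22, 2011

The statutory due date is May 24, 2011.
May 24, 2011 falls on a Tuesday, which is a business day, so no adjustment is needed.
The 2 months extension carries May 24, 2011 to July 24, 2011.
Because July 24, 2011 is a Sunday, the deadline becomes July 22, 2011 (Friday).
Deadline: July 22, 2011.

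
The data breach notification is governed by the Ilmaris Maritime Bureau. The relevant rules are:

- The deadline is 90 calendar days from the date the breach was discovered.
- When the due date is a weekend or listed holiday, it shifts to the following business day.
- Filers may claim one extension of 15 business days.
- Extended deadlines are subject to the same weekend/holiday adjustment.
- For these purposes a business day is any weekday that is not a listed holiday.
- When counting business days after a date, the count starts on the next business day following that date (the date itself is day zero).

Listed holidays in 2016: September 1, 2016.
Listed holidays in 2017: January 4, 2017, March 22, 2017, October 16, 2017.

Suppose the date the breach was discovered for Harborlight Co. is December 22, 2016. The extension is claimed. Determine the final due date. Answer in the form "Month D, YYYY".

Adding 90 calendar days to December 22, 2016 gives March 22, 2017.
March 22, 2017 is a listed holiday; the next business day is March 23, 2017 (Thursday).
Applying the 15-business-day extension: 15 business days after March 23, 2017 is April 13, 2017.
April 13, 2017 is a Thursday and not a listed holiday, so it stands.
Final deadline: April 13, 2017.

April 13, 2017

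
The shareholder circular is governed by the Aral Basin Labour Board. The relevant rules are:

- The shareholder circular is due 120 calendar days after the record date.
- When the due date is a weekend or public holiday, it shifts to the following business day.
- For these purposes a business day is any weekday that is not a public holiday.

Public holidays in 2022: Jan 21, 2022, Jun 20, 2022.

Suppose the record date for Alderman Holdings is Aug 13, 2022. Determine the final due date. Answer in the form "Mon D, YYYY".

Dec 12, 2022

Trigger date Aug 13, 2022 + 120 calendar days = Dec 11, 2022.
Dec 11, 2022 is a Sunday, so it moves to the next business day, Dec 12, 2022 (Monday).
So the filing is due Dec 12, 2022.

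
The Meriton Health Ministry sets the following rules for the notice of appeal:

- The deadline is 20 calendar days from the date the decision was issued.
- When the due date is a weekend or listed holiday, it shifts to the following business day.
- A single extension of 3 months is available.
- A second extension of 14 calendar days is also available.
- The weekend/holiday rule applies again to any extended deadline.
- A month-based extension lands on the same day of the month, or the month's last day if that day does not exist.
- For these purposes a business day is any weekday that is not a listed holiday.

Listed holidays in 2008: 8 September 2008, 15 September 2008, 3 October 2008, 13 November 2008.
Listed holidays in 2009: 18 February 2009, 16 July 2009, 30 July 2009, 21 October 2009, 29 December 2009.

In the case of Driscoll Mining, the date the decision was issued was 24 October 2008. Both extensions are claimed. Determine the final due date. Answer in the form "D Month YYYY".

Trigger date 24 October 2008 + 20 calendar days = 13 November 2008.
13 November 2008 is a listed holiday; the next business day is 14 November 2008 (Friday).
Applying the 3 months extension: 3 months after 14 November 2008 is 14 February 2009.
14 February 2009 is a Saturday, so it moves to the next business day, 16 February 2009 (Monday).
Applying the 14-calendar-day extension: 16 February 2009 + 14 days = 2 March 2009.
2 March 2009 falls on a Monday, which is a business day, so no adjustment is needed.
Deadline: 2 March 2009.

2 March 2009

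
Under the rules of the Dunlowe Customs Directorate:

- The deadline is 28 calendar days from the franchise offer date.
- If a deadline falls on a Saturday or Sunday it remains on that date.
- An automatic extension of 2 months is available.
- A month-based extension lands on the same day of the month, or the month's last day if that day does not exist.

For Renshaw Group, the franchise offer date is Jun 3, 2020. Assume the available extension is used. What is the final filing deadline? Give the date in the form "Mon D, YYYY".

Trigger date Jun 3, 2020 + 28 calendar days = Jul 1, 2020.
Jul 1, 2020 is a Wednesday; no weekend or holiday adjustment applies.
The 2 months extension carries Jul 1, 2020 to Sep 1, 2020.
Sep 1, 2020 falls on a Tuesday. The rules make no weekend/holiday allowance, so it remains Sep 1, 2020.
So the filing is due Sep 1, 2020.

Sep 1, 2020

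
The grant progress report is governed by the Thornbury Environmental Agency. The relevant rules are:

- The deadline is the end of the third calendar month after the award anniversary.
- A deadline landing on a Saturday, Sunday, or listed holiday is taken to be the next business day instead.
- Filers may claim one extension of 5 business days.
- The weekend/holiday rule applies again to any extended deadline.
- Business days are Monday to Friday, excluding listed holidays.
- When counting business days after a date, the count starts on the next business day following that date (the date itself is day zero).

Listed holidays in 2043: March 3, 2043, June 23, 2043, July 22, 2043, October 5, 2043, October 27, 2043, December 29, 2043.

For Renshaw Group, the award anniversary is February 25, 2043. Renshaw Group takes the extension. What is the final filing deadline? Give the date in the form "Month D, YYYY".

3 months after February 25, 2043 is May 2043; that month ends on May 31, 2043.
May 31, 2043 is a Sunday, so it moves to the next business day, June 1, 2043 (Monday).
The 5-business-day extension runs from June 1, 2043 to June 8, 2043.
June 8, 2043 falls on a Monday, which is a business day, so no adjustment is needed.
The final due date is June 8, 2043.

June 8, 2043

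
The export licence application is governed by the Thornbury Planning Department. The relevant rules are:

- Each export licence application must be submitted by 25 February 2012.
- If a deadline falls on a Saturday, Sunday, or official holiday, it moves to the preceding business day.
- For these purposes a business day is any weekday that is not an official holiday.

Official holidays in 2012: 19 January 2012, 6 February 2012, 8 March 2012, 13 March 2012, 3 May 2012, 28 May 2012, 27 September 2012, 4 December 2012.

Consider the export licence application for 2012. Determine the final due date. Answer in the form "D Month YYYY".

The statutory due date is 25 February 2012.
Because 25 February 2012 is a Saturday, the deadline becomes 24 February 2012 (Friday).
Deadline: 24 February 2012.

24 February 2012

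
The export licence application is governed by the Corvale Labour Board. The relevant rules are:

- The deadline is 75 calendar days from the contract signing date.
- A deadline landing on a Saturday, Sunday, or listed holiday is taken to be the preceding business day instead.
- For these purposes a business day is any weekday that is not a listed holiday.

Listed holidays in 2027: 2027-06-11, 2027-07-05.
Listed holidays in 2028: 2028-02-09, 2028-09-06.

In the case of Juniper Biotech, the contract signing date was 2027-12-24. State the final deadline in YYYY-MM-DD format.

75 calendar days after 2027-12-24 is 2028-03-08.
Since 2028-03-08 is a Wednesday and not a holiday, the date is unchanged.
So the filing is due 2028-03-08.

2028-03-08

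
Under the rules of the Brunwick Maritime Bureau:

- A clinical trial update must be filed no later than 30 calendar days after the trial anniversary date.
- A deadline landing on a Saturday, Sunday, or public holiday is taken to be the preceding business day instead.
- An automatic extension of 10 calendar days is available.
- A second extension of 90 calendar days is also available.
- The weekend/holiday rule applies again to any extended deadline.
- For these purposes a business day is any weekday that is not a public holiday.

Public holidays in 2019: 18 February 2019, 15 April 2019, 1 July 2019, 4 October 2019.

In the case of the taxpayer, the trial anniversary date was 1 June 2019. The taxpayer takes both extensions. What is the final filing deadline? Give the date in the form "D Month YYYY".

Trigger date 1 June 2019 + 30 calendar days = 1 July 2019.
1 July 2019 is a listed holiday, so it moves to the preceding business day, 28 June 2019 (Friday).
Applying the 10-calendar-day extension: 28 June 2019 + 10 days = 8 July 2019.
8 July 2019 falls on a Monday, which is a business day, so no adjustment is needed.
Applying the 90-calendar-day extension: 8 July 2019 + 90 days = 6 October 2019.
Because 6 October 2019 is a Sunday, the deadline becomes 3 October 2019 (Thursday).
Deadline: 3 October 2019.

3 October 2019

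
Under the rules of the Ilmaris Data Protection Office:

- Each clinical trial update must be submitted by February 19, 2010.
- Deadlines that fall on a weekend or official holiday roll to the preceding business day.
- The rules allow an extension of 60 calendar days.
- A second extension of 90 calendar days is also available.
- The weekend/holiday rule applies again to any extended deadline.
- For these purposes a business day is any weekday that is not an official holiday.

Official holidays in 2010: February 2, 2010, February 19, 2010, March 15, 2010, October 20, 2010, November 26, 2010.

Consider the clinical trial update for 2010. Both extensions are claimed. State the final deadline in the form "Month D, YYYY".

Start from the fixed due date, February 19, 2010.
February 19, 2010 is a listed holiday; the preceding business day is February 18, 2010 (Thursday).
Add the 60 calendar-day extension to February 18, 2010: April 19, 2010.
Since April 19, 2010 is a Monday and not a holiday, the date is unchanged.
Add the 90 calendar-day extension to April 19, 2010: July 18, 2010.
July 18, 2010 falls on a Sunday. Rolling to the preceding business day gives July 16, 2010, a Friday.
So the filing is due July 16, 2010.

July 16, 2010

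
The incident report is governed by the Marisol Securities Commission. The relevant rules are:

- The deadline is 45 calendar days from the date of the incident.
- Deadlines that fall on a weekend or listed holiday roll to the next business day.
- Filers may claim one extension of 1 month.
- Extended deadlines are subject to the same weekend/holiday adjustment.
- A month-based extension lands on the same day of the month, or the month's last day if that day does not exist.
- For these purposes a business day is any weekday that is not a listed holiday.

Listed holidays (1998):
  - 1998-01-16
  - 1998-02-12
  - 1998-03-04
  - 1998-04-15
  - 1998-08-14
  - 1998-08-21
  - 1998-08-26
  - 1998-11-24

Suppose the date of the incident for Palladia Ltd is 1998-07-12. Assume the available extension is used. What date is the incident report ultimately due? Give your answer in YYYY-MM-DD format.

1998-09-28

From 1998-07-12, 45 calendar days later is 1998-08-26.
Because 1998-08-26 is a listed holiday, the deadline becomes 1998-08-27 (Thursday).
The 1 month extension carries 1998-08-27 to 1998-09-27.
1998-09-27 is a Sunday, so it moves to the next business day, 1998-09-28 (Monday).
So the filing is due 1998-09-28.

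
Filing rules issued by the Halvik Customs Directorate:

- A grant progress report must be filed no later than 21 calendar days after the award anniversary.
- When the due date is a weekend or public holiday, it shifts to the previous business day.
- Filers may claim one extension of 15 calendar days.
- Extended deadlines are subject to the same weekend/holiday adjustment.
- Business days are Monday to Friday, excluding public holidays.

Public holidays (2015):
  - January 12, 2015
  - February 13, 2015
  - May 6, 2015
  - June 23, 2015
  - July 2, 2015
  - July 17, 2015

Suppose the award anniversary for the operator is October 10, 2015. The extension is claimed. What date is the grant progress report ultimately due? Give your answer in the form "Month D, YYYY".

Adding 21 calendar days to October 10, 2015 gives October 31, 2015.
Because October 31, 2015 is a Saturday, the deadline becomes October 30, 2015 (Friday).
Add the 15 calendar-day extension to October 30, 2015: November 14, 2015.
November 14, 2015 is a Saturday, so it moves to the preceding business day, November 13, 2015 (Friday).
Final deadline: November 13, 2015.

November 13, 2015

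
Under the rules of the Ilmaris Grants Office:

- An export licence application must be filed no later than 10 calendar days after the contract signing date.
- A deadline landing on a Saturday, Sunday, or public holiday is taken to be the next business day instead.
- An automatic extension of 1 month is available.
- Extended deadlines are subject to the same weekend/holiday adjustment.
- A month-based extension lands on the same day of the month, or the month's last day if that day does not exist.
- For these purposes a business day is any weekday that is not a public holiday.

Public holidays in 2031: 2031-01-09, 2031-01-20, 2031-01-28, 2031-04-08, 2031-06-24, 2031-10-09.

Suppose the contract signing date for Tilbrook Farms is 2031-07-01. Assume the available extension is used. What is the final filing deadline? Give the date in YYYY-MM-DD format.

2031-08-11

Trigger date 2031-07-01 + 10 calendar days = 2031-07-11.
2031-07-11 is a Friday and not a listed holiday, so it stands.
The 1 month extension carries 2031-07-11 to 2031-08-11.
2031-08-11 (Monday) is already a business day.
The final due date is 2031-08-11.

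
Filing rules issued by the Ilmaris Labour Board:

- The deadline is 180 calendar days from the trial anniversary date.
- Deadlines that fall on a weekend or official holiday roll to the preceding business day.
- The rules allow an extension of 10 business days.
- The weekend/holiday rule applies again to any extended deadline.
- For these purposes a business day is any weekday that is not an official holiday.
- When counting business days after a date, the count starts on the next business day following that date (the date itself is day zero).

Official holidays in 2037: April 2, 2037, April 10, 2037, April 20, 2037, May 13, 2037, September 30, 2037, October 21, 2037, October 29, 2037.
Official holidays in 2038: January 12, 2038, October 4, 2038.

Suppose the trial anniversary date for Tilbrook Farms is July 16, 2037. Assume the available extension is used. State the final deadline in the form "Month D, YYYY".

Trigger date July 16, 2037 + 180 calendar days = January 12, 2038.
January 12, 2038 is a listed holiday; the preceding business day is January 11, 2038 (Monday).
The 10-business-day extension runs from January 11, 2038 to January 26, 2038.
January 26, 2038 is a Tuesday and not a listed holiday, so it stands.
Deadline: January 26, 2038.

January 26, 2038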